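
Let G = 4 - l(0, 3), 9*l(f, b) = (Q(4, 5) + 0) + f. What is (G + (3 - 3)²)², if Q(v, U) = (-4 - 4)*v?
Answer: 4624/81 ≈ 57.086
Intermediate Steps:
Q(v, U) = -8*v
l(f, b) = -32/9 + f/9 (l(f, b) = ((-8*4 + 0) + f)/9 = ((-32 + 0) + f)/9 = (-32 + f)/9 = -32/9 + f/9)
G = 68/9 (G = 4 - (-32/9 + (⅑)*0) = 4 - (-32/9 + 0) = 4 - 1*(-32/9) = 4 + 32/9 = 68/9 ≈ 7.5556)
(G + (3 - 3)²)² = (68/9 + (3 - 3)²)² = (68/9 + 0²)² = (68/9 + 0)² = (68/9)² = 4624/81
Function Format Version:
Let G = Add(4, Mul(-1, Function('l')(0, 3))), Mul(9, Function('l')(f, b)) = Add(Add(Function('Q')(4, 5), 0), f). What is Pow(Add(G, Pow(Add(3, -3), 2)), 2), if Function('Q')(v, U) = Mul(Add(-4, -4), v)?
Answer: Rational(4624, 81) ≈ 57.086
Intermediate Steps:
Function('Q')(v, U) = Mul(-8, v)
Function('l')(f, b) = Add(Rational(-32, 9), Mul(Rational(1, 9), f)) (Function('l')(f, b) = Mul(Rational(1, 9), Add(Add(Mul(-8, 4), 0), f)) = Mul(Rational(1, 9), Add(Add(-32, 0), f)) = Mul(Rational(1, 9), Add(-32, f)) = Add(Rational(-32, 9), Mul(Rational(1, 9), f)))
G = Rational(68, 9) (G = Add(4, Mul(-1, Add(Rational(-32, 9), Mul(Rational(1, 9), 0)))) = Add(4, Mul(-1, Add(Rational(-32, 9), 0))) = Add(4, Mul(-1, Rational(-32, 9))) = Add(4, Rational(32, 9)) = Rational(68, 9) ≈ 7.5556)
Pow(Add(G, Pow(Add(3, -3), 2)), 2) = Pow(Add(Rational(68, 9), Pow(Add(3, -3), 2)), 2) = Pow(Add(Rational(68, 9), Pow(0, 2)), 2) = Pow(Add(Rational(68, 9), 0), 2) = Pow(Rational(68, 9), 2) = Rational(4624, 81)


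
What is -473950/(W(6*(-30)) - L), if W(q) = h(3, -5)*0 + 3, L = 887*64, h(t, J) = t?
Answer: 94790/11353 ≈ 8.3493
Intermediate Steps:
L = 56768
W(q) = 3 (W(q) = 3*0 + 3 = 0 + 3 = 3)
-473950/(W(6*(-30)) - L) = -473950/(3 - 1*56768) = -473950/(3 - 56768) = -473950/(-56765) = -473950*(-1/56765) = 94790/11353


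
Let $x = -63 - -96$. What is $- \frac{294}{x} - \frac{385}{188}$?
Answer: $- \frac{22659}{2068} \approx -10.957$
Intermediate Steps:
$x = 33$ ($x = -63 + 96 = 33$)
$- \frac{294}{x} - \frac{385}{188} = - \frac{294}{33} - \frac{385}{188} = \left(-294\right) \frac{1}{33} - \frac{385}{188} = - \frac{98}{11} - \frac{385}{188} = - \frac{22659}{2068}$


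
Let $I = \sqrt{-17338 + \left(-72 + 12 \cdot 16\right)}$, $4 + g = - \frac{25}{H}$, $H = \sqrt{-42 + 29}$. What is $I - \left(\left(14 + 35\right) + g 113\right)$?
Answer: $403 + i \sqrt{17218} - \frac{2825 i \sqrt{13}}{13} \approx 403.0 - 652.3 i$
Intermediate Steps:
$H = i \sqrt{13}$ ($H = \sqrt{-13} = i \sqrt{13} \approx 3.6056 i$)
$g = -4 + \frac{25 i \sqrt{13}}{13}$ ($g = -4 - \frac{25}{i \sqrt{13}} = -4 - 25 \left(- \frac{i \sqrt{13}}{13}\right) = -4 + \frac{25 i \sqrt{13}}{13} \approx -4.0 + 6.9338 i$)
$I = i \sqrt{17218}$ ($I = \sqrt{-17338 + \left(-72 + 192\right)} = \sqrt{-17338 + 120} = \sqrt{-17218} = i \sqrt{17218} \approx 131.22 i$)
$I - \left(\left(14 + 35\right) + g 113\right) = i \sqrt{17218} - \left(\left(14 + 35\right) + \left(-4 + \frac{25 i \sqrt{13}}{13}\right) 113\right) = i \sqrt{17218} - \left(49 - \left(452 - \frac{2825 i \sqrt{13}}{13}\right)\right) = i \sqrt{17218} - \left(-403 + \frac{2825 i \sqrt{13}}{13}\right) = i \sqrt{17218} + \left(403 - \frac{2825 i \sqrt{13}}{13}\right) = 403 + i \sqrt{17218} - \frac{2825 i \sqrt{13}}{13}$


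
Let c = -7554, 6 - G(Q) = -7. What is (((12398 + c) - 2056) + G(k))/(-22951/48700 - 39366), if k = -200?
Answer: -136408700/1917147151 ≈ -0.071152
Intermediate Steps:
G(Q) = 13 (G(Q) = 6 - 1*(-7) = 6 + 7 = 13)
(((12398 + c) - 2056) + G(k))/(-22951/48700 - 39366) = (((12398 - 7554) - 2056) + 13)/(-22951/48700 - 39366) = ((4844 - 2056) + 13)/(-22951*1/48700 - 39366) = (2788 + 13)/(-22951/48700 - 39366) = 2801/(-1917147151/48700) = 2801*(-48700/1917147151) = -136408700/1917147151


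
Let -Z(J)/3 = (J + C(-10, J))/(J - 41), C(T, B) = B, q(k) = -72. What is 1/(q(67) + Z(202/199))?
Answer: -7957/571692 ≈ -0.013918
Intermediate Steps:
Z(J) = -6*J/(-41 + J) (Z(J) = -3*(J + J)/(J - 41) = -3*2*J/(-41 + J) = -6*J/(-41 + J))
1/(q(67) + Z(202/199)) = 1/(-72 - 6*202/199/(-41 + 202/199)) = 1/(-72 - 6*202/199/(-7957/199)) = 1/(-72 - 6*202/199*(-199/7957)) = 1/(-72 + 1212/7957) = 1/(-571692/7957) = -7957/571692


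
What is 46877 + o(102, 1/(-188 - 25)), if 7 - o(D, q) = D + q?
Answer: 9964567/213 ≈ 46782.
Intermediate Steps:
o(D, q) = 7 - D - q (o(D, q) = 7 - (D + q) = 7 + (-D - q) = 7 - D - q)
46877 + o(102, 1/(-188 - 25)) = 46877 + (7 - 1*102 - 1/(-188 - 25)) = 46877 + (7 - 102 - 1/(-213)) = 46877 + (7 - 102 - 1*(-1/213)) = 46877 + (7 - 102 + 1/213) = 46877 - 20234/213 = 9964567/213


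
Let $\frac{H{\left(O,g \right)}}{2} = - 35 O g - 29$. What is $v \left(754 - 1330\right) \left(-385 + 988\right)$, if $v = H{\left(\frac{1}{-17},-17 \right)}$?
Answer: $44457984$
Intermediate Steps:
$H{\left(O,g \right)} = -58 - 70 O g$ ($H{\left(O,g \right)} = 2 \left(- 35 O g - 29\right) = 2 \left(-29 - 35 O g\right) = -58 - 70 O g$)
$v = -128$ ($v = -58 - 70 \frac{1}{-17} \left(-17\right) = -58 - \left(- \frac{70}{17}\right) \left(-17\right) = -58 - 70 = -128$)
$v \left(754 - 1330\right) \left(-385 + 988\right) = - 128 \left(754 - 1330\right) \left(-385 + 988\right) = - 128 \left(\left(-576\right) 603\right) = \left(-128\right) \left(-347328\right) = 44457984$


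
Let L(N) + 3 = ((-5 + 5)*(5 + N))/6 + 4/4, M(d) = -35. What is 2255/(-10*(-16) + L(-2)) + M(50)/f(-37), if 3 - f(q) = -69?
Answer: 78415/5688 ≈ 13.786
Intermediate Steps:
f(q) = 72 (f(q) = 3 - 1*(-69) = 3 + 69 = 72)
L(N) = -2 (L(N) = -3 + (((-5 + 5)*(5 + N))/6 + 4/4) = -3 + ((0*(5 + N))*(⅙) + 4*(¼)) = -3 + (0*(⅙) + 1) = -3 + (0 + 1) = -3 + 1 = -2)
2255/(-10*(-16) + L(-2)) + M(50)/f(-37) = 2255/(-10*(-16) - 2) - 35/72 = 2255/(160 - 2) - 35*1/72 = 2255/158 - 35/72 = 78415/5688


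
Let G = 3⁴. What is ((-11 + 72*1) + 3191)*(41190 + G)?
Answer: 134213292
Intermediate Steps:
G = 81
((-11 + 72*1) + 3191)*(41190 + G) = ((-11 + 72*1) + 3191)*(41190 + 81) = ((-11 + 72) + 3191)*41271 = (61 + 3191)*41271 = 3252*41271 = 134213292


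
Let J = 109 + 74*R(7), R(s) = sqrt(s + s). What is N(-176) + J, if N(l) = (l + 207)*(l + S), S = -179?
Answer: -10896 + 74*sqrt(14) ≈ -10619.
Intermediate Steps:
N(l) = (-179 + l)*(207 + l) (N(l) = (l + 207)*(l - 179) = (207 + l)*(-179 + l) = (-179 + l)*(207 + l))
R(s) = sqrt(2)*sqrt(s) (R(s) = sqrt(2*s) = sqrt(2)*sqrt(s))
J = 109 + 74*sqrt(14) (J = 109 + 74*(sqrt(2)*sqrt(7)) = 109 + 74*sqrt(14) ≈ 385.88)
N(-176) + J = (-37053 + (-176)**2 + 28*(-176)) + (109 + 74*sqrt(14)) = (-37053 + 30976 - 4928) + (109 + 74*sqrt(14)) = -11005 + (109 + 74*sqrt(14)) = -10896 + 74*sqrt(14)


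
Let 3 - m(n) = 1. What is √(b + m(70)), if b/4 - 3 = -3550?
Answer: I*√14186 ≈ 119.1*I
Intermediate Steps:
b = -14188 (b = 12 + 4*(-3550) = 12 - 14200 = -14188)
m(n) = 2 (m(n) = 3 - 1*1 = 3 - 1 = 2)
√(b + m(70)) = √(-14188 + 2) = √(-14186) = I*√14186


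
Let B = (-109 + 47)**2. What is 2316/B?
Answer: 579/961 ≈ 0.60250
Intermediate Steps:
B = 3844 (B = (-62)**2 = 3844)
2316/B = 2316/3844 = 2316*(1/3844) = 579/961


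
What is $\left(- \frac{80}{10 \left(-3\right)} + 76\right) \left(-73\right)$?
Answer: $- \frac{17228}{3} \approx -5742.7$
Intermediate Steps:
$\left(- \frac{80}{10 \left(-3\right)} + 76\right) \left(-73\right) = \left(- \frac{80}{-30} + 76\right) \left(-73\right) = \left(\left(-80\right) \left(- \frac{1}{30}\right) + 76\right) \left(-73\right) = \left(\frac{8}{3} + 76\right) \left(-73\right) = \frac{236}{3} \left(-73\right) = - \frac{17228}{3}$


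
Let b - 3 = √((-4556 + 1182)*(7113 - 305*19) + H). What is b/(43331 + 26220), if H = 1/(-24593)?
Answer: 3/69551 + I*√2689574063663461/1710467743 ≈ 4.3134e-5 + 0.03032*I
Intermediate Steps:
H = -1/24593 ≈ -4.0662e-5
b = 3 + I*√2689574063663461/24593 (b = 3 + √((-4556 + 1182)*(7113 - 305*19) - 1/24593) = 3 + √(-3374*(7113 - 5795) - 1/24593) = 3 + √(-3374*1318 - 1/24593) = 3 + √(-4446932 - 1/24593) = 3 + √(-109363398677/24593) = 3 + I*√2689574063663461/24593 ≈ 3.0 + 2108.8*I)
b/(43331 + 26220) = (3 + I*√2689574063663461/24593)/(43331 + 26220) = (3 + I*√2689574063663461/24593)/69551 = (3 + I*√2689574063663461/24593)*(1/69551) = 3/69551 + I*√2689574063663461/1710467743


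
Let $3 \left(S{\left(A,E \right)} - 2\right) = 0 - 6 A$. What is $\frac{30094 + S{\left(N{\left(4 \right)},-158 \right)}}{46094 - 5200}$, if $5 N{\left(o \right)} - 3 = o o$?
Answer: $\frac{75221}{102235} \approx 0.73577$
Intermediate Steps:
$N{\left(o \right)} = \frac{3}{5} + \frac{o^{2}}{5}$ ($N{\left(o \right)} = \frac{3}{5} + \frac{o o}{5} = \frac{3}{5} + \frac{o^{2}}{5}$)
$S{\left(A,E \right)} = 2 - 2 A$ ($S{\left(A,E \right)} = 2 + \frac{0 - 6 A}{3} = 2 + \frac{\left(-6\right) A}{3} = 2 - 2 A$)
$\frac{30094 + S{\left(N{\left(4 \right)},-158 \right)}}{46094 - 5200} = \frac{30094 + \left(2 - 2 \left(\frac{3}{5} + \frac{4^{2}}{5}\right)\right)}{46094 - 5200} = \frac{30094 + \left(2 - 2 \left(\frac{3}{5} + \frac{1}{5} \cdot 16\right)\right)}{40894} = \left(30094 + \left(2 - 2 \left(\frac{3}{5} + \frac{16}{5}\right)\right)\right) \frac{1}{40894} = \left(30094 + \left(2 - \frac{38}{5}\right)\right) \frac{1}{40894} = \left(30094 - \frac{28}{5}\right) \frac{1}{40894} = \frac{150442}{5} \cdot \frac{1}{40894} = \frac{75221}{102235}$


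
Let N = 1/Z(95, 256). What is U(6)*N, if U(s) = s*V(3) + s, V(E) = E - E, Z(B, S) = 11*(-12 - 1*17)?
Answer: -6/319 ≈ -0.018809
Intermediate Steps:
Z(B, S) = -319 (Z(B, S) = 11*(-12 - 17) = 11*(-29) = -319)
V(E) = 0
N = -1/319 (N = 1/(-319) = -1/319 ≈ -0.0031348)
U(s) = s (U(s) = s*0 + s = 0 + s = s)
U(6)*N = 6*(-1/319) = -6/319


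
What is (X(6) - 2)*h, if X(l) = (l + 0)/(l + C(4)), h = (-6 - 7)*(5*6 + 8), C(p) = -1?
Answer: 1976/5 ≈ 395.20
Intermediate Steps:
h = -494 (h = -13*(30 + 8) = -13*38 = -494)
X(l) = l/(-1 + l) (X(l) = (l + 0)/(l - 1) = l/(-1 + l))
(X(6) - 2)*h = (6/(-1 + 6) - 2)*(-494) = (6/5 - 2)*(-494) = -4/5*(-494) = 1976/5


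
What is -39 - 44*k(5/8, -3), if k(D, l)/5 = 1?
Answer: -259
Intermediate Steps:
k(D, l) = 5 (k(D, l) = 5*1 = 5)
-39 - 44*k(5/8, -3) = -39 - 44*5 = -39 - 220 = -259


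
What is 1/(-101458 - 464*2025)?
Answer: -1/1041058 ≈ -9.6056e-7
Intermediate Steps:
1/(-101458 - 464*2025) = 1/(-101458 - 939600) = 1/(-1041058) = -1/1041058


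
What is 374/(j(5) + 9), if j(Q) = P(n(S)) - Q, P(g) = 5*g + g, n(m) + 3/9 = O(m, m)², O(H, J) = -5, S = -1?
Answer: 187/76 ≈ 2.4605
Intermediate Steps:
n(m) = 74/3 (n(m) = -⅓ + (-5)² = -⅓ + 25 = 74/3)
P(g) = 6*g
j(Q) = 148 - Q (j(Q) = 6*(74/3) - Q = 148 - Q)
374/(j(5) + 9) = 374/((148 - 1*5) + 9) = 374/((148 - 5) + 9) = 374/(143 + 9) = 374/152 = 374*(1/152) = 187/76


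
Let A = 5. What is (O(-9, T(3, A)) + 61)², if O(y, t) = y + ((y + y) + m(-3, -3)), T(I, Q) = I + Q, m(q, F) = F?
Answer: 961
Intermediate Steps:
O(y, t) = -3 + 3*y (O(y, t) = y + ((y + y) - 3) = y + (2*y - 3) = y + (-3 + 2*y) = -3 + 3*y)
(O(-9, T(3, A)) + 61)² = ((-3 + 3*(-9)) + 61)² = ((-3 - 27) + 61)² = (-30 + 61)² = 31² = 961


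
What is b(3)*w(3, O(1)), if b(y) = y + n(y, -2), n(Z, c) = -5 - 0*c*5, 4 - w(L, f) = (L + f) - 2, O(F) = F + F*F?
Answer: -2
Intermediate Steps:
O(F) = F + F**2
w(L, f) = 6 - L - f (w(L, f) = 4 - ((L + f) - 2) = 4 - (-2 + L + f) = 4 + (2 - L - f) = 6 - L - f)
n(Z, c) = -5 (n(Z, c) = -5 - 0*5 = -5 - 1*0 = -5 + 0 = -5)
b(y) = -5 + y (b(y) = y - 5 = -5 + y)
b(3)*w(3, O(1)) = (-5 + 3)*(6 - 1*3 - (1 + 1)) = -2*(6 - 3 - 2) = -2*1 = -2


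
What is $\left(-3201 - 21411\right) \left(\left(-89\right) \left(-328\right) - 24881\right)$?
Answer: $-106102332$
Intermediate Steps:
$\left(-3201 - 21411\right) \left(\left(-89\right) \left(-328\right) - 24881\right) = - 24612 \left(29192 - 24881\right) = \left(-24612\right) 4311 = -106102332$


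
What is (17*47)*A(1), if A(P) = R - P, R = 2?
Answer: 799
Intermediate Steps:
A(P) = 2 - P
(17*47)*A(1) = (17*47)*(2 - 1*1) = 799*(2 - 1) = 799*1 = 799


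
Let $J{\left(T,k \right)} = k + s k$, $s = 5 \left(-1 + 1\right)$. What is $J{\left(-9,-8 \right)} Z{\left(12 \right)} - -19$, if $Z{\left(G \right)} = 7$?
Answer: $-37$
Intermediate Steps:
$s = 0$ ($s = 5 \cdot 0 = 0$)
$J{\left(T,k \right)} = k$ ($J{\left(T,k \right)} = k + 0 k = k + 0 = k$)
$J{\left(-9,-8 \right)} Z{\left(12 \right)} - -19 = \left(-8\right) 7 - -19 = -56 + \left(-4 + 23\right) = -56 + 19 = -37$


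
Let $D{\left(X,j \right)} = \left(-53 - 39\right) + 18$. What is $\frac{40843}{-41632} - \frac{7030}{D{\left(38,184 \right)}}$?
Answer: $\frac{3914197}{41632} \approx 94.019$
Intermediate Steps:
$D{\left(X,j \right)} = -74$ ($D{\left(X,j \right)} = -92 + 18 = -74$)
$\frac{40843}{-41632} - \frac{7030}{D{\left(38,184 \right)}} = \frac{40843}{-41632} - \frac{7030}{-74} = 40843 \left(- \frac{1}{41632}\right) - -95 = - \frac{40843}{41632} + 95 = \frac{3914197}{41632}$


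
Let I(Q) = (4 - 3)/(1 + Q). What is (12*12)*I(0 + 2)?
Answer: 48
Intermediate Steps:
I(Q) = 1/(1 + Q)
(12*12)*I(0 + 2) = (12*12)/(1 + (0 + 2)) = 144/(1 + 2) = 144/3 = 144*(⅓) = 48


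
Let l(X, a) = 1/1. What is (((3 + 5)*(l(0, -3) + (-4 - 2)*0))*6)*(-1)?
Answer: -48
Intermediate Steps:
l(X, a) = 1
(((3 + 5)*(l(0, -3) + (-4 - 2)*0))*6)*(-1) = (((3 + 5)*(1 + (-4 - 2)*0))*6)*(-1) = ((8*(1 - 6*0))*6)*(-1) = ((8*(1 + 0))*6)*(-1) = ((8*1)*6)*(-1) = (8*6)*(-1) = 48*(-1) = -48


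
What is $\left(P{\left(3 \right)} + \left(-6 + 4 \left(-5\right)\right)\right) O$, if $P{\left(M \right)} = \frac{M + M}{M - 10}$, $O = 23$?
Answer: $- \frac{4324}{7} \approx -617.71$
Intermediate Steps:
$P{\left(M \right)} = \frac{2 M}{-10 + M}$
$\left(P{\left(3 \right)} + \left(-6 + 4 \left(-5\right)\right)\right) O = \left(2 \cdot 3 \frac{1}{-10 + 3} + \left(-6 + 4 \left(-5\right)\right)\right) 23 = \left(2 \cdot 3 \frac{1}{-7} - 26\right) 23 = \left(2 \cdot 3 \left(- \frac{1}{7}\right) - 26\right) 23 = \left(- \frac{6}{7} - 26\right) 23 = \left(- \frac{188}{7}\right) 23 = - \frac{4324}{7}$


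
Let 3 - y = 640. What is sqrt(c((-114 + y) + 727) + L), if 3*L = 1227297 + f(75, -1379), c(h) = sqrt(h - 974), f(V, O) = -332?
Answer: sqrt(3680895 + 9*I*sqrt(998))/3 ≈ 639.52 + 0.024699*I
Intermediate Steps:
y = -637 (y = 3 - 1*640 = 3 - 640 = -637)
c(h) = sqrt(-974 + h)
L = 1226965/3 (L = (1227297 - 332)/3 = (1/3)*1226965 = 1226965/3 ≈ 4.0899e+5)
sqrt(c((-114 + y) + 727) + L) = sqrt(sqrt(-974 + ((-114 - 637) + 727)) + 1226965/3) = sqrt(sqrt(-974 + (-751 + 727)) + 1226965/3) = sqrt(sqrt(-974 - 24) + 1226965/3) = sqrt(sqrt(-998) + 1226965/3) = sqrt(I*sqrt(998) + 1226965/3) = sqrt(1226965/3 + I*sqrt(998))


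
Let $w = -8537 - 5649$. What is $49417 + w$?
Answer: $35231$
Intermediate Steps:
$w = -14186$ ($w = -8537 - 5649 = -14186$)
$49417 + w = 49417 - 14186 = 35231$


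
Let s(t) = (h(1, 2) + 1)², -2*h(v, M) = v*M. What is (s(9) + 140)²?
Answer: 19600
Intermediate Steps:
h(v, M) = -M*v/2 (h(v, M) = -v*M/2 = -M*v/2)
s(t) = 0 (s(t) = (-½*2*1 + 1)² = (-1 + 1)² = 0² = 0)
(s(9) + 140)² = (0 + 140)² = 140² = 19600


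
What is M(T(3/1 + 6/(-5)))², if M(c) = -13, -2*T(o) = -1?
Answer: 169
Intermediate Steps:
T(o) = ½ (T(o) = -½*(-1) = ½)
M(T(3/1 + 6/(-5)))² = (-13)² = 169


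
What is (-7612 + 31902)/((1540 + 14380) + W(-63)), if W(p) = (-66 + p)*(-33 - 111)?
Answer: 1735/2464 ≈ 0.70414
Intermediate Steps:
W(p) = 9504 - 144*p (W(p) = (-66 + p)*(-144) = 9504 - 144*p)
(-7612 + 31902)/((1540 + 14380) + W(-63)) = (-7612 + 31902)/((1540 + 14380) + (9504 - 144*(-63))) = 24290/(15920 + (9504 + 9072)) = 24290/(15920 + 18576) = 24290/34496 = 24290*(1/34496) = 1735/2464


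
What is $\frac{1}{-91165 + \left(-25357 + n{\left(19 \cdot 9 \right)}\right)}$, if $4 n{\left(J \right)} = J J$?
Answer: $- \frac{4}{436847} \approx -9.1565 \cdot 10^{-6}$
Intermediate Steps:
$n{\left(J \right)} = \frac{J^{2}}{4}$ ($n{\left(J \right)} = \frac{J J}{4} = \frac{J^{2}}{4}$)
$\frac{1}{-91165 + \left(-25357 + n{\left(19 \cdot 9 \right)}\right)} = \frac{1}{-91165 - \left(25357 - \frac{\left(19 \cdot 9\right)^{2}}{4}\right)} = \frac{1}{-91165 - \left(25357 - \frac{171^{2}}{4}\right)} = \frac{1}{-91165 + \left(-25357 + \frac{1}{4} \cdot 29241\right)} = \frac{1}{-91165 + \left(-25357 + \frac{29241}{4}\right)} = \frac{1}{-91165 - \frac{72187}{4}} = \frac{1}{- \frac{436847}{4}} = - \frac{4}{436847}$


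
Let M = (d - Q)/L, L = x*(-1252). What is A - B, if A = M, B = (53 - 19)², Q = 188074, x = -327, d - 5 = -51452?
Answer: -473510545/409404 ≈ -1156.6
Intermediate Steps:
d = -51447 (d = 5 - 51452 = -51447)
L = 409404 (L = -327*(-1252) = 409404)
B = 1156 (B = 34² = 1156)
M = -239521/409404 (M = (-51447 - 1*188074)/409404 = (-51447 - 188074)*(1/409404) = -239521*1/409404 = -239521/409404 ≈ -0.58505)
A = -239521/409404 ≈ -0.58505
A - B = -239521/409404 - 1*1156 = -239521/409404 - 1156 = -473510545/409404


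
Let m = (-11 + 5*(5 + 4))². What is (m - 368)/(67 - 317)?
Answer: -394/125 ≈ -3.1520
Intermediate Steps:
m = 1156 (m = (-11 + 5*9)² = (-11 + 45)² = 34² = 1156)
(m - 368)/(67 - 317) = (1156 - 368)/(67 - 317) = 788/(-250) = 788*(-1/250) = -394/125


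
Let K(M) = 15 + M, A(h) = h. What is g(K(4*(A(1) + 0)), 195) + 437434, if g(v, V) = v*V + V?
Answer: 441334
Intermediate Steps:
g(v, V) = V + V*v (g(v, V) = V*v + V = V + V*v)
g(K(4*(A(1) + 0)), 195) + 437434 = 195*(1 + (15 + 4*(1 + 0))) + 437434 = 195*(1 + (15 + 4*1)) + 437434 = 195*(1 + (15 + 4)) + 437434 = 195*(1 + 19) + 437434 = 195*20 + 437434 = 3900 + 437434 = 441334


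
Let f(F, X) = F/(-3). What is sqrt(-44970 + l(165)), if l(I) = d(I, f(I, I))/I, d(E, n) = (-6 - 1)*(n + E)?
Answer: 2*I*sqrt(101193)/3 ≈ 212.07*I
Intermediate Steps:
f(F, X) = -F/3 (f(F, X) = F*(-1/3) = -F/3)
d(E, n) = -7*E - 7*n (d(E, n) = -7*(E + n) = -7*E - 7*n)
l(I) = -14/3 (l(I) = (-7*I - (-7)*I/3)/I = (-7*I + 7*I/3)/I = (-14*I/3)/I = -14/3)
sqrt(-44970 + l(165)) = sqrt(-44970 - 14/3) = sqrt(-134924/3) = 2*I*sqrt(101193)/3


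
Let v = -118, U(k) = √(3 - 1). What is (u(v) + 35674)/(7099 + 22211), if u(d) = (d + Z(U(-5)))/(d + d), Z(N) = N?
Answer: 23783/19540 - √2/6917160 ≈ 1.2171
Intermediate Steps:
U(k) = √2
u(d) = (d + √2)/(2*d) (u(d) = (d + √2)/(d + d) = (d + √2)/((2*d)) = (d + √2)*(1/(2*d)) = (d + √2)/(2*d))
(u(v) + 35674)/(7099 + 22211) = ((½)*(-118 + √2)/(-118) + 35674)/(7099 + 22211) = ((½)*(-1/118)*(-118 + √2) + 35674)/29310 = ((½ - √2/236) + 35674)*(1/29310) = (71349/2 - √2/236)*(1/29310) = 23783/19540 - √2/6917160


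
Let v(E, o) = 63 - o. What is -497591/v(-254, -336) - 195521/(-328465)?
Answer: -8598063944/6897765 ≈ -1246.5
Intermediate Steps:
-497591/v(-254, -336) - 195521/(-328465) = -497591/(63 - 1*(-336)) - 195521/(-328465) = -497591/(63 + 336) - 195521*(-1/328465) = -497591/399 + 195521/328465 = -497591*1/399 + 195521/328465 = -26189/21 + 195521/328465 = -8598063944/6897765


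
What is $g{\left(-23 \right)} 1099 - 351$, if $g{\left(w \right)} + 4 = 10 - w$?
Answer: $31520$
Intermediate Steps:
$g{\left(w \right)} = 6 - w$ ($g{\left(w \right)} = -4 - \left(-10 + w\right) = 6 - w$)
$g{\left(-23 \right)} 1099 - 351 = \left(6 - -23\right) 1099 - 351 = \left(6 + 23\right) 1099 - 351 = 29 \cdot 1099 - 351 = 31871 - 351 = 31520$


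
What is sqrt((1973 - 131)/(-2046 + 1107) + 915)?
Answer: sqrt(89449453)/313 ≈ 30.217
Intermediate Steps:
sqrt((1973 - 131)/(-2046 + 1107) + 915) = sqrt(1842/(-939) + 915) = sqrt(1842*(-1/939) + 915) = sqrt(-614/313 + 915) = sqrt(285781/313) = sqrt(89449453)/313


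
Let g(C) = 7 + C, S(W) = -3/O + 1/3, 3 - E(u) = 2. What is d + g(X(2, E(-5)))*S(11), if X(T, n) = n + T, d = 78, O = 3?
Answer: 214/3 ≈ 71.333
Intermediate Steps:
E(u) = 1 (E(u) = 3 - 1*2 = 3 - 2 = 1)
X(T, n) = T + n
S(W) = -⅔ (S(W) = -3/3 + 1/3 = -3*⅓ + 1*(⅓) = -1 + ⅓ = -⅔)
d + g(X(2, E(-5)))*S(11) = 78 + (7 + (2 + 1))*(-⅔) = 78 + (7 + 3)*(-⅔) = 78 + 10*(-⅔) = 78 - 20/3 = 214/3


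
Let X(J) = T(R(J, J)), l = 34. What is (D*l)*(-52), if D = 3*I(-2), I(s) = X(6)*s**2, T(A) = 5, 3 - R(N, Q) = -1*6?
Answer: -106080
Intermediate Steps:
R(N, Q) = 9 (R(N, Q) = 3 - (-1)*6 = 3 - 1*(-6) = 3 + 6 = 9)
X(J) = 5
I(s) = 5*s**2
D = 60 (D = 3*(5*(-2)**2) = 3*(5*4) = 3*20 = 60)
(D*l)*(-52) = (60*34)*(-52) = 2040*(-52) = -106080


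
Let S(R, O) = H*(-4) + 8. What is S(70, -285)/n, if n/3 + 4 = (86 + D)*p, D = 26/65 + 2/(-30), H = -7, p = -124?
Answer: -9/8032 ≈ -0.0011205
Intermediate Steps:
D = ⅓ (D = 26*(1/65) + 2*(-1/30) = ⅖ - 1/15 = ⅓ ≈ 0.33333)
n = -32128 (n = -12 + 3*((86 + ⅓)*(-124)) = -12 + 3*((259/3)*(-124)) = -12 + 3*(-32116/3) = -12 - 32116 = -32128)
S(R, O) = 36 (S(R, O) = -7*(-4) + 8 = 28 + 8 = 36)
S(70, -285)/n = 36/(-32128) = 36*(-1/32128) = -9/8032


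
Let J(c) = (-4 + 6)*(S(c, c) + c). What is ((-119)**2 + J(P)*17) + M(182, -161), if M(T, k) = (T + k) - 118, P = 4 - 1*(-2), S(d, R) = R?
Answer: 14472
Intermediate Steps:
P = 6 (P = 4 + 2 = 6)
J(c) = 4*c (J(c) = (-4 + 6)*(c + c) = 2*(2*c) = 4*c)
M(T, k) = -118 + T + k
((-119)**2 + J(P)*17) + M(182, -161) = ((-119)**2 + (4*6)*17) + (-118 + 182 - 161) = (14161 + 24*17) - 97 = (14161 + 408) - 97 = 14569 - 97 = 14472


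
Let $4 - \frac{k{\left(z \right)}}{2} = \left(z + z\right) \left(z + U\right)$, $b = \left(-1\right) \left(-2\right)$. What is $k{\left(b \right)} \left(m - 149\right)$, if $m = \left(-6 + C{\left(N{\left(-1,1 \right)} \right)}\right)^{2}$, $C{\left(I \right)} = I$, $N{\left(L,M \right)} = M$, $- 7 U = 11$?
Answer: $- \frac{3968}{7} \approx -566.86$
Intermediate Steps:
$U = - \frac{11}{7}$ ($U = \left(- \frac{1}{7}\right) 11 = - \frac{11}{7} \approx -1.5714$)
$b = 2$
$k{\left(z \right)} = 8 - 4 z \left(- \frac{11}{7} + z\right)$ ($k{\left(z \right)} = 8 - 2 \left(z + z\right) \left(z - \frac{11}{7}\right) = 8 - 2 \cdot 2 z \left(- \frac{11}{7} + z\right) = 8 - 4 z \left(- \frac{11}{7} + z\right)$)
$m = 25$ ($m = \left(-6 + 1\right)^{2} = \left(-5\right)^{2} = 25$)
$k{\left(b \right)} \left(m - 149\right) = \left(8 - 4 \cdot 2^{2} + \frac{44}{7} \cdot 2\right) \left(25 - 149\right) = \left(8 - 16 + \frac{88}{7}\right) \left(-124\right) = \frac{32}{7} \left(-124\right) = - \frac{3968}{7}$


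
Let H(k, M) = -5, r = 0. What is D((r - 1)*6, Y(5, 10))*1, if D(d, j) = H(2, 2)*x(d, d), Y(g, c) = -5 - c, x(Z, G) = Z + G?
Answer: 60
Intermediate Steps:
x(Z, G) = G + Z
D(d, j) = -10*d (D(d, j) = -5*(d + d) = -10*d)
D((r - 1)*6, Y(5, 10))*1 = -10*(0 - 1)*6*1 = -(-10)*6*1 = -10*(-6)*1 = 60*1 = 60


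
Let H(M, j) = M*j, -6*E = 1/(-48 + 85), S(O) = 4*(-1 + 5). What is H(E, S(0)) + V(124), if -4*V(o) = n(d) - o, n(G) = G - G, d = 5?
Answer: 3433/111 ≈ 30.928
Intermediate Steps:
S(O) = 16 (S(O) = 4*4 = 16)
E = -1/222 (E = -1/(6*(-48 + 85)) = -1/6/37 = -1/6*1/37 = -1/222 ≈ -0.0045045)
n(G) = 0
V(o) = o/4 (V(o) = -(0 - o)/4 = -(-1)*o/4 = o/4)
H(E, S(0)) + V(124) = -1/222*16 + (1/4)*124 = -8/111 + 31 = 3433/111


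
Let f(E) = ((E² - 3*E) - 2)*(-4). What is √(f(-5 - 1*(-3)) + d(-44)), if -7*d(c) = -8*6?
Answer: 4*I*√77/7 ≈ 5.0143*I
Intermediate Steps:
d(c) = 48/7 (d(c) = -(-8)*6/7 = -⅐*(-48) = 48/7)
f(E) = 8 - 4*E² + 12*E (f(E) = (-2 + E² - 3*E)*(-4) = 8 - 4*E² + 12*E)
√(f(-5 - 1*(-3)) + d(-44)) = √((8 - 4*(-5 - 1*(-3))² + 12*(-5 - 1*(-3))) + 48/7) = √((8 - 4*(-5 + 3)² + 12*(-5 + 3)) + 48/7) = √((8 - 4*(-2)² + 12*(-2)) + 48/7) = √((8 - 4*4 - 24) + 48/7) = √((8 - 16 - 24) + 48/7) = √(-32 + 48/7) = √(-176/7) = 4*I*√77/7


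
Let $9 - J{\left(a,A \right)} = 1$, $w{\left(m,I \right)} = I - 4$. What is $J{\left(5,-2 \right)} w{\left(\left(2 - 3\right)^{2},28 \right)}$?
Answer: $192$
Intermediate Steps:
$w{\left(m,I \right)} = -4 + I$ ($w{\left(m,I \right)} = I - 4 = -4 + I$)
$J{\left(a,A \right)} = 8$ ($J{\left(a,A \right)} = 9 - 1 = 8$)
$J{\left(5,-2 \right)} w{\left(\left(2 - 3\right)^{2},28 \right)} = 8 \left(-4 + 28\right) = 8 \cdot 24 = 192$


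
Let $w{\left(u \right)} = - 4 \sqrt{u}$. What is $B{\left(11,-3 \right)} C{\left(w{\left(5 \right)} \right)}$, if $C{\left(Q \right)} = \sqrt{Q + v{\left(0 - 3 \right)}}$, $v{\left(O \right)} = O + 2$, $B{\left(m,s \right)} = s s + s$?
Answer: $6 \sqrt{-1 - 4 \sqrt{5}} \approx 18.921 i$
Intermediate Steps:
$B{\left(m,s \right)} = s + s^{2}$ ($B{\left(m,s \right)} = s^{2} + s = s + s^{2}$)
$v{\left(O \right)} = 2 + O$
$C{\left(Q \right)} = \sqrt{-1 + Q}$ ($C{\left(Q \right)} = \sqrt{Q + \left(2 + \left(0 - 3\right)\right)} = \sqrt{Q + \left(2 - 3\right)} = \sqrt{Q - 1} = \sqrt{-1 + Q}$)
$B{\left(11,-3 \right)} C{\left(w{\left(5 \right)} \right)} = - 3 \left(1 - 3\right) \sqrt{-1 - 4 \sqrt{5}} = \left(-3\right) \left(-2\right) \sqrt{-1 - 4 \sqrt{5}} = 6 \sqrt{-1 - 4 \sqrt{5}}$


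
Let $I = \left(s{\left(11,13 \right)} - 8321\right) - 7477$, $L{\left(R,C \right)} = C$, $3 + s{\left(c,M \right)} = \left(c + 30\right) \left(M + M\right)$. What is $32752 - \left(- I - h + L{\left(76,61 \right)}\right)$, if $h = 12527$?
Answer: $30483$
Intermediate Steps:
$s{\left(c,M \right)} = -3 + 2 M \left(30 + c\right)$ ($s{\left(c,M \right)} = -3 + \left(c + 30\right) \left(M + M\right) = -3 + \left(30 + c\right) 2 M = -3 + 2 M \left(30 + c\right)$)
$I = -14735$ ($I = \left(\left(-3 + 60 \cdot 13 + 2 \cdot 13 \cdot 11\right) - 8321\right) - 7477 = \left(\left(-3 + 780 + 286\right) - 8321\right) - 7477 = \left(1063 - 8321\right) - 7477 = -7258 - 7477 = -14735$)
$32752 - \left(- I - h + L{\left(76,61 \right)}\right) = 32752 - \left(14796 - 12527\right) = 32752 - 2269 = 30483$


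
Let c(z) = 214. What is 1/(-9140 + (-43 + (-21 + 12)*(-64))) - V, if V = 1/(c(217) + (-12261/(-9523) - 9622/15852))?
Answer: -665854253191/139467271170135 ≈ -0.0047743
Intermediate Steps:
V = 75479298/16203935305 (V = 1/(214 + (-12261/(-9523) - 9622/15852)) = 1/(214 + (-12261*(-1/9523) - 9622*1/15852)) = 1/(214 + (12261/9523 - 4811/7926)) = 1/(214 + 51365533/75479298) = 1/(16203935305/75479298) = 75479298/16203935305 ≈ 0.0046581)
1/(-9140 + (-43 + (-21 + 12)*(-64))) - V = 1/(-9140 + (-43 + (-21 + 12)*(-64))) - 1*75479298/16203935305 = 1/(-9140 + (-43 - 9*(-64))) - 75479298/16203935305 = 1/(-9140 + (-43 + 576)) - 75479298/16203935305 = 1/(-9140 + 533) - 75479298/16203935305 = 1/(-8607) - 75479298/16203935305 = -1/8607 - 75479298/16203935305 = -665854253191/139467271170135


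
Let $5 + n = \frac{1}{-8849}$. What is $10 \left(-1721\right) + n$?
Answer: $- \frac{152335536}{8849} \approx -17215.0$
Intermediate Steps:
$n = - \frac{44246}{8849}$ ($n = -5 + \frac{1}{-8849} = -5 - \frac{1}{8849} = - \frac{44246}{8849} \approx -5.0001$)
$10 \left(-1721\right) + n = 10 \left(-1721\right) - \frac{44246}{8849} = -17210 - \frac{44246}{8849} = - \frac{152335536}{8849}$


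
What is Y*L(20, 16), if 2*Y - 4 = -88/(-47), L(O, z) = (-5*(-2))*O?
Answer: 27600/47 ≈ 587.23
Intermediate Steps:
L(O, z) = 10*O
Y = 138/47 (Y = 2 + (-88/(-47))/2 = 2 + (-88*(-1/47))/2 = 2 + (½)*(88/47) = 2 + 44/47 = 138/47 ≈ 2.9362)
Y*L(20, 16) = 138*(10*20)/47 = (138/47)*200 = 27600/47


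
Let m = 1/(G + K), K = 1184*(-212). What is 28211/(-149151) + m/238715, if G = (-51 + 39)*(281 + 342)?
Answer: -1740731771529811/9203214506157060 ≈ -0.18914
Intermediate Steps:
K = -251008
G = -7476 (G = -12*623 = -7476)
m = -1/258484 (m = 1/(-7476 - 251008) = 1/(-258484) = -1/258484 ≈ -3.8687e-6)
28211/(-149151) + m/238715 = 28211/(-149151) - 1/258484/238715 = 28211*(-1/149151) - 1/258484*1/238715 = -28211/149151 - 1/61704008060 = -1740731771529811/9203214506157060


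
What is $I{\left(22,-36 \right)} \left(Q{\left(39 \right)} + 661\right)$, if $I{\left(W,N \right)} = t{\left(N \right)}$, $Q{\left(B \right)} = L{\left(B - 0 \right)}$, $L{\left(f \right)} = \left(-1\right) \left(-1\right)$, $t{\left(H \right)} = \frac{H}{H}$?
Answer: $662$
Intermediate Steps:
$t{\left(H \right)} = 1$
$L{\left(f \right)} = 1$
$Q{\left(B \right)} = 1$
$I{\left(W,N \right)} = 1$
$I{\left(22,-36 \right)} \left(Q{\left(39 \right)} + 661\right) = 1 \left(1 + 661\right) = 1 \cdot 662 = 662$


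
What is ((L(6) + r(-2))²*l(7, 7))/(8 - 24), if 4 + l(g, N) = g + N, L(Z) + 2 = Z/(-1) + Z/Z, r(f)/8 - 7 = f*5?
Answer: -4805/8 ≈ -600.63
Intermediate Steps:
r(f) = 56 + 40*f (r(f) = 56 + 8*(f*5) = 56 + 8*(5*f) = 56 + 40*f)
L(Z) = -1 - Z (L(Z) = -2 + (Z/(-1) + Z/Z) = -2 + (Z*(-1) + 1) = -2 + (-Z + 1) = -2 + (1 - Z) = -1 - Z)
l(g, N) = -4 + N + g (l(g, N) = -4 + (g + N) = -4 + (N + g) = -4 + N + g)
((L(6) + r(-2))²*l(7, 7))/(8 - 24) = (((-1 - 1*6) + (56 + 40*(-2)))²*(-4 + 7 + 7))/(8 - 24) = (((-1 - 6) + (56 - 80))²*10)/(-16) = ((-7 - 24)²*10)*(-1/16) = ((-31)²*10)*(-1/16) = (961*10)*(-1/16) = 9610*(-1/16) = -4805/8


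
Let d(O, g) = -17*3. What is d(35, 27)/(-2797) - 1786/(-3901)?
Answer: 110519/232151 ≈ 0.47607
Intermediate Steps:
d(O, g) = -51
d(35, 27)/(-2797) - 1786/(-3901) = -51/(-2797) - 1786/(-3901) = -51*(-1/2797) - 1786*(-1/3901) = 51/2797 + 38/83 = 110519/232151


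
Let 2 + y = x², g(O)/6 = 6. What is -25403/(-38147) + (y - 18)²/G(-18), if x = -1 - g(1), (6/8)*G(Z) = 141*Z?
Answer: -69333984995/129089448 ≈ -537.10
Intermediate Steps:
g(O) = 36 (g(O) = 6*6 = 36)
G(Z) = 188*Z (G(Z) = 4*(141*Z)/3 = 188*Z)
x = -37 (x = -1 - 1*36 = -1 - 36 = -37)
y = 1367 (y = -2 + (-37)² = -2 + 1369 = 1367)
-25403/(-38147) + (y - 18)²/G(-18) = -25403/(-38147) + (1367 - 18)²/((188*(-18))) = -25403*(-1/38147) + 1349²/(-3384) = 25403/38147 + 1819801*(-1/3384) = 25403/38147 - 1819801/3384 = -69333984995/129089448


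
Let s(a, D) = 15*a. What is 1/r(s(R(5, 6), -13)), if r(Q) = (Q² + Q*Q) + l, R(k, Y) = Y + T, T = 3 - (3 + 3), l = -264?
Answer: 1/3786 ≈ 0.00026413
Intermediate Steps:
T = -3 (T = 3 - 1*6 = 3 - 6 = -3)
R(k, Y) = -3 + Y (R(k, Y) = Y - 3 = -3 + Y)
r(Q) = -264 + 2*Q² (r(Q) = (Q² + Q*Q) - 264 = (Q² + Q²) - 264 = 2*Q² - 264 = -264 + 2*Q²)
1/r(s(R(5, 6), -13)) = 1/(-264 + 2*(15*(-3 + 6))²) = 1/(-264 + 2*(15*3)²) = 1/(-264 + 2*45²) = 1/(-264 + 2*2025) = 1/(-264 + 4050) = 1/3786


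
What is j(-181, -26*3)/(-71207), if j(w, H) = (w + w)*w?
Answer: -65522/71207 ≈ -0.92016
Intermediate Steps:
j(w, H) = 2*w² (j(w, H) = (2*w)*w = 2*w²)
j(-181, -26*3)/(-71207) = (2*(-181)²)/(-71207) = (2*32761)*(-1/71207) = 65522*(-1/71207) = -65522/71207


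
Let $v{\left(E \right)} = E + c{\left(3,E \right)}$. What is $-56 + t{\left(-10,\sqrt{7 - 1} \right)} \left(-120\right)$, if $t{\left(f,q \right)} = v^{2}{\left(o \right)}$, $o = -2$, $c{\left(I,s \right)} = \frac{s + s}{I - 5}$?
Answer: $-56$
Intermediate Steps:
$c{\left(I,s \right)} = \frac{2 s}{-5 + I}$
$v{\left(E \right)} = 0$ ($v{\left(E \right)} = E + \frac{2 E}{-5 + 3} = E + \frac{2 E}{-2} = E + 2 E \left(- \frac{1}{2}\right) = E - E = 0$)
$t{\left(f,q \right)} = 0$ ($t{\left(f,q \right)} = 0^{2} = 0$)
$-56 + t{\left(-10,\sqrt{7 - 1} \right)} \left(-120\right) = -56 + 0 \left(-120\right) = -56 + 0 = -56$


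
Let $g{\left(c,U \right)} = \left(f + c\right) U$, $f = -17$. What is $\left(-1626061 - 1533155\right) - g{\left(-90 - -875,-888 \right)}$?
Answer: $-2477232$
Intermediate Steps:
$g{\left(c,U \right)} = U \left(-17 + c\right)$ ($g{\left(c,U \right)} = \left(-17 + c\right) U = U \left(-17 + c\right)$)
$\left(-1626061 - 1533155\right) - g{\left(-90 - -875,-888 \right)} = \left(-1626061 - 1533155\right) - - 888 \left(-17 - -785\right) = -3159216 - - 888 \left(-17 + \left(-90 + 875\right)\right) = -3159216 - - 888 \left(-17 + 785\right) = -3159216 - \left(-888\right) 768 = -3159216 - -681984 = -3159216 + 681984 = -2477232$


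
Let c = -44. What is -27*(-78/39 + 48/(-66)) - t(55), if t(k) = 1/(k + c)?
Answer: 809/11 ≈ 73.545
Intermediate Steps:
t(k) = 1/(-44 + k) (t(k) = 1/(k - 44) = 1/(-44 + k))
-27*(-78/39 + 48/(-66)) - t(55) = -27*(-78/39 + 48/(-66)) - 1/(-44 + 55) = -27*(-78*1/39 + 48*(-1/66)) - 1/11 = -27*(-2 - 8/11) - 1*1/11 = -27*(-30/11) - 1/11 = 810/11 - 1/11 = 809/11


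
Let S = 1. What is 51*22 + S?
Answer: 1123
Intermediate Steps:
51*22 + S = 51*22 + 1 = 1122 + 1 = 1123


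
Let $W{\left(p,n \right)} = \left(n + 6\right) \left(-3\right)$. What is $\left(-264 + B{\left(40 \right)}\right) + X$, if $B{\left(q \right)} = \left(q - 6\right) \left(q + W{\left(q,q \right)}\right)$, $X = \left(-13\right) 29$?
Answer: $-3973$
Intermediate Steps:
$X = -377$
$W{\left(p,n \right)} = -18 - 3 n$ ($W{\left(p,n \right)} = \left(6 + n\right) \left(-3\right) = -18 - 3 n$)
$B{\left(q \right)} = \left(-18 - 2 q\right) \left(-6 + q\right)$ ($B{\left(q \right)} = \left(q - 6\right) \left(q - \left(18 + 3 q\right)\right) = \left(-6 + q\right) \left(-18 - 2 q\right) = \left(-18 - 2 q\right) \left(-6 + q\right)$)
$\left(-264 + B{\left(40 \right)}\right) + X = \left(-264 - \left(132 + 3200\right)\right) - 377 = \left(-264 - 3332\right) - 377 = -3596 - 377 = -3973$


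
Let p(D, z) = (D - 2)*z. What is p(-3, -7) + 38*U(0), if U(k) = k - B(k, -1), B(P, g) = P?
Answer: 35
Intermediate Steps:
p(D, z) = z*(-2 + D) (p(D, z) = (-2 + D)*z = z*(-2 + D))
U(k) = 0 (U(k) = k - k = 0)
p(-3, -7) + 38*U(0) = -7*(-2 - 3) + 38*0 = -7*(-5) + 0 = 35 + 0 = 35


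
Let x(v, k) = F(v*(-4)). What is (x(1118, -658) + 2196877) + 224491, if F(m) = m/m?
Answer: 2421369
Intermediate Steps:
F(m) = 1
x(v, k) = 1
(x(1118, -658) + 2196877) + 224491 = (1 + 2196877) + 224491 = 2196878 + 224491 = 2421369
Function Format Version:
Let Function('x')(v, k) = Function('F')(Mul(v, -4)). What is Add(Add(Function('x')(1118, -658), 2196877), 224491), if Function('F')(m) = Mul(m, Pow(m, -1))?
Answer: 2421369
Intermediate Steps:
Function('F')(m) = 1
Function('x')(v, k) = 1
Add(Add(Function('x')(1118, -658), 2196877), 224491) = Add(Add(1, 2196877), 224491) = Add(2196878, 224491) = 2421369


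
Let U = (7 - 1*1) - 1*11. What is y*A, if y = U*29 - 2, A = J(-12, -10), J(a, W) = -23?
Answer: 3381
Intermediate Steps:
U = -5 (U = (7 - 1) - 11 = 6 - 11 = -5)
A = -23
y = -147 (y = -5*29 - 2 = -145 - 2 = -147)
y*A = -147*(-23) = 3381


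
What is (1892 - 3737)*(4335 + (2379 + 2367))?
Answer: -16754445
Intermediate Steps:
(1892 - 3737)*(4335 + (2379 + 2367)) = -1845*(4335 + 4746) = -1845*9081 = -16754445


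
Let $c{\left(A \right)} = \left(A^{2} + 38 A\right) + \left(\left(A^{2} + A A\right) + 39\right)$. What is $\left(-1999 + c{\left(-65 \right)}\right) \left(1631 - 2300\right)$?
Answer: $-5515905$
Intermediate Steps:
$c{\left(A \right)} = 39 + 3 A^{2} + 38 A$ ($c{\left(A \right)} = \left(A^{2} + 38 A\right) + \left(\left(A^{2} + A^{2}\right) + 39\right) = \left(A^{2} + 38 A\right) + \left(2 A^{2} + 39\right) = \left(A^{2} + 38 A\right) + \left(39 + 2 A^{2}\right) = 39 + 3 A^{2} + 38 A$)
$\left(-1999 + c{\left(-65 \right)}\right) \left(1631 - 2300\right) = \left(-1999 + \left(39 + 3 \left(-65\right)^{2} + 38 \left(-65\right)\right)\right) \left(1631 - 2300\right) = \left(-1999 + \left(39 + 3 \cdot 4225 - 2470\right)\right) \left(1631 - 2300\right) = \left(-1999 + \left(39 + 12675 - 2470\right)\right) \left(1631 - 2300\right) = \left(-1999 + 10244\right) \left(-669\right) = 8245 \left(-669\right) = -5515905$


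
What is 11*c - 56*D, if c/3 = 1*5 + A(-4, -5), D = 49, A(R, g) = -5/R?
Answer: -10151/4 ≈ -2537.8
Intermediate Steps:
c = 75/4 (c = 3*(1*5 - 5/(-4)) = 3*(5 - 5*(-1/4)) = 3*(5 + 5/4) = 3*(25/4) = 75/4 ≈ 18.750)
11*c - 56*D = 11*(75/4) - 56*49 = 825/4 - 2744 = -10151/4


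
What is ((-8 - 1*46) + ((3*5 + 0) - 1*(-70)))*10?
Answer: 310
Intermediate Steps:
((-8 - 1*46) + ((3*5 + 0) - 1*(-70)))*10 = ((-8 - 46) + ((15 + 0) + 70))*10 = (-54 + (15 + 70))*10 = (-54 + 85)*10 = 31*10 = 310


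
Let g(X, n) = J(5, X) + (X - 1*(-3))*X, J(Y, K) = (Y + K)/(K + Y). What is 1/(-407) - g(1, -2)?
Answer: -2036/407 ≈ -5.0025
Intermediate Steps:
J(Y, K) = 1 (J(Y, K) = (K + Y)/(K + Y) = 1)
g(X, n) = 1 + X*(3 + X) (g(X, n) = 1 + (X - 1*(-3))*X = 1 + (X + 3)*X = 1 + (3 + X)*X = 1 + X*(3 + X))
1/(-407) - g(1, -2) = 1/(-407) - (1 + 1² + 3*1) = -1/407 - (1 + 1 + 3) = -1/407 - 1*5 = -1/407 - 5 = -2036/407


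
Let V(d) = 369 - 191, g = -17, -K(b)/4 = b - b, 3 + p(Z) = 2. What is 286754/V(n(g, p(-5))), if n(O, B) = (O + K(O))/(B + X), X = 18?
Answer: 143377/89 ≈ 1611.0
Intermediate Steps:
p(Z) = -1 (p(Z) = -3 + 2 = -1)
K(b) = 0 (K(b) = -4*(b - b) = -4*0 = 0)
n(O, B) = O/(18 + B) (n(O, B) = (O + 0)/(B + 18) = O/(18 + B))
V(d) = 178
286754/V(n(g, p(-5))) = 286754/178 = 286754*(1/178) = 143377/89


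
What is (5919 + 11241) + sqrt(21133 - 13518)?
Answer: 17160 + sqrt(7615) ≈ 17247.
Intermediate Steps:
(5919 + 11241) + sqrt(21133 - 13518) = 17160 + sqrt(7615)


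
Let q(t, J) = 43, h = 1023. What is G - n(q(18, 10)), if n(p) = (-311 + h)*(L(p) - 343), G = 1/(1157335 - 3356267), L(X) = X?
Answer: 469691875199/2198932 ≈ 2.1360e+5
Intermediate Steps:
G = -1/2198932 (G = 1/(-2198932) = -1/2198932 ≈ -4.5477e-7)
n(p) = -244216 + 712*p (n(p) = (-311 + 1023)*(p - 343) = 712*(-343 + p) = -244216 + 712*p)
G - n(q(18, 10)) = -1/2198932 - (-244216 + 712*43) = -1/2198932 - (-244216 + 30616) = -1/2198932 - 1*(-213600) = -1/2198932 + 213600 = 469691875199/2198932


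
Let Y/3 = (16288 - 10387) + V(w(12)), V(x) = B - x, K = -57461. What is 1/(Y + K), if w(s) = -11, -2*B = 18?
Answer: -1/39752 ≈ -2.5156e-5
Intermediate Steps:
B = -9 (B = -½*18 = -9)
V(x) = -9 - x
Y = 17709 (Y = 3*((16288 - 10387) + (-9 - 1*(-11))) = 3*(5901 + (-9 + 11)) = 3*(5901 + 2) = 3*5903 = 17709)
1/(Y + K) = 1/(17709 - 57461) = 1/(-39752) = -1/39752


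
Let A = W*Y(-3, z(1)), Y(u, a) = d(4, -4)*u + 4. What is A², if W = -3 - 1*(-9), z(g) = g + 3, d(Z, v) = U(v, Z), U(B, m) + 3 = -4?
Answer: 22500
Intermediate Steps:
U(B, m) = -7 (U(B, m) = -3 - 4 = -7)
d(Z, v) = -7
z(g) = 3 + g
Y(u, a) = 4 - 7*u (Y(u, a) = -7*u + 4 = 4 - 7*u)
W = 6 (W = -3 + 9 = 6)
A = 150 (A = 6*(4 - 7*(-3)) = 6*(4 + 21) = 6*25 = 150)
A² = 150² = 22500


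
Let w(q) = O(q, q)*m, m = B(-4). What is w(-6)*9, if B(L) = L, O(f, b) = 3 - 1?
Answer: -72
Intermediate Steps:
O(f, b) = 2
m = -4
w(q) = -8 (w(q) = 2*(-4) = -8)
w(-6)*9 = -8*9 = -72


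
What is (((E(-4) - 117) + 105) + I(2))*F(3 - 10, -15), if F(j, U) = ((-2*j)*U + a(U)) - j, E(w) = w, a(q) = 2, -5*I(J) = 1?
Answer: 16281/5 ≈ 3256.2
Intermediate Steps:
I(J) = -⅕ (I(J) = -⅕*1 = -⅕)
F(j, U) = 2 - j - 2*U*j (F(j, U) = ((-2*j)*U + 2) - j = (-2*U*j + 2) - j = (2 - 2*U*j) - j = 2 - j - 2*U*j)
(((E(-4) - 117) + 105) + I(2))*F(3 - 10, -15) = (((-4 - 117) + 105) - ⅕)*(2 - (3 - 10) - 2*(-15)*(3 - 10)) = ((-121 + 105) - ⅕)*(2 - 1*(-7) - 2*(-15)*(-7)) = (-16 - ⅕)*(2 + 7 - 210) = -81/5*(-201) = 16281/5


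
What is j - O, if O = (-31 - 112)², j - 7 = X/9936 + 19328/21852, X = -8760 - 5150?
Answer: -61645959013/3015576 ≈ -20443.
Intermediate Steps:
X = -13910
j = 19554611/3015576 (j = 7 + (-13910/9936 + 19328/21852) = 7 + (-13910*1/9936 + 19328*(1/21852)) = 7 + (-6955/4968 + 4832/5463) = 7 - 1554421/3015576 = 19554611/3015576 ≈ 6.4845)
O = 20449 (O = (-143)² = 20449)
j - O = 19554611/3015576 - 1*20449 = 19554611/3015576 - 20449 = -61645959013/3015576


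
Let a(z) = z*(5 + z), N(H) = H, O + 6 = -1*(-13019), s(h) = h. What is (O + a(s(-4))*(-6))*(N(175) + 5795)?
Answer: 77830890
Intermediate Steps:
O = 13013 (O = -6 - 1*(-13019) = -6 + 13019 = 13013)
(O + a(s(-4))*(-6))*(N(175) + 5795) = (13013 - 4*(5 - 4)*(-6))*(175 + 5795) = (13013 - 4*1*(-6))*5970 = (13013 - 4*(-6))*5970 = (13013 + 24)*5970 = 13037*5970 = 77830890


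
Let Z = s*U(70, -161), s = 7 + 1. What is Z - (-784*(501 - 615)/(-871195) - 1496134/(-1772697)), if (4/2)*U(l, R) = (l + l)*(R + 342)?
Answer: 156535667381171342/1544364762915 ≈ 1.0136e+5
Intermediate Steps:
s = 8
U(l, R) = l*(342 + R) (U(l, R) = ((l + l)*(R + 342))/2 = ((2*l)*(342 + R))/2 = (2*l*(342 + R))/2 = l*(342 + R))
Z = 101360 (Z = 8*(70*(342 - 161)) = 8*(70*181) = 8*12670 = 101360)
Z - (-784*(501 - 615)/(-871195) - 1496134/(-1772697)) = 101360 - (-784*(501 - 615)/(-871195) - 1496134/(-1772697)) = 101360 - (-784*(-114)*(-1/871195) - 1496134*(-1/1772697)) = 101360 - (89376*(-1/871195) + 1496134/1772697) = 101360 - (-89376/871195 + 1496134/1772697) = 101360 - 1*1144987893058/1544364762915 = 101360 - 1144987893058/1544364762915 = 156535667381171342/1544364762915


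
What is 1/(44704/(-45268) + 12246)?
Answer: 11317/138576806 ≈ 8.1666e-5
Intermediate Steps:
1/(44704/(-45268) + 12246) = 1/(44704*(-1/45268) + 12246) = 1/(-11176/11317 + 12246) = 1/(138576806/11317) = 11317/138576806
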